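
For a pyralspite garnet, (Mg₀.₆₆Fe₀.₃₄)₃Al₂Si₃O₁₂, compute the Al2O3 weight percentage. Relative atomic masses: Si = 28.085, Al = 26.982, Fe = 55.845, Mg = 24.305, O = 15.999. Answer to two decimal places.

M((Mg₀.₆₆Fe₀.₃₄)₃Al₂Si₃O₁₂) = 435.293 g/mol; M(Al2O3) = 101.961 g/mol.
Moles Al2O3 per formula unit = 2 Al ÷ 2 = 1.0000.
Al2O3 fraction = (1.0000 × 101.961) / 435.293 = 101.961/435.293 = 0.2342.

23.42 wt%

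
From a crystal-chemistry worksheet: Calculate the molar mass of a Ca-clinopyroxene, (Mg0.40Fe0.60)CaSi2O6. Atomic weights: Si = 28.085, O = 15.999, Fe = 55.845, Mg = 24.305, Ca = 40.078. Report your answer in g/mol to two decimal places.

M = 0.40*24.305 + 0.60*55.845 + 1*40.078 + 2*28.085 + 6*15.999

235.47 g/mol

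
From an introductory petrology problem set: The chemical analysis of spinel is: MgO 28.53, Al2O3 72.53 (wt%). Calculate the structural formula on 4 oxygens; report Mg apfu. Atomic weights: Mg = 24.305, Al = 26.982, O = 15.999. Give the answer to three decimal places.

0.996 Mg apfu

28.53 wt% MgO ÷ 40.304 g/mol = 0.70787 mol, giving 0.70787 Mg and 0.70787 O.
72.53 wt% Al2O3 ÷ 101.961 g/mol = 0.71135 mol, giving 1.42270 Al and 2.13405 O.
Oxygen sums to 2.84192; scaling by 4/2.84192 = 1.40750 puts the formula on 4 O.
Mg: 0.70787 × 1.40750 = 0.996 atoms per formula unit.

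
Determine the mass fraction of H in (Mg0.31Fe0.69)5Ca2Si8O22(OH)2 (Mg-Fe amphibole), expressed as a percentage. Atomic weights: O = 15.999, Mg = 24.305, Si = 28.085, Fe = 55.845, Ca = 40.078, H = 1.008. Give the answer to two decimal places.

Formula mass = 1.55×24.305 + 3.45×55.845 + 2×40.078 + 8×28.085 + 24×15.999 + 2×1.008 = 921.166 g/mol, of which 2.016 g is H.
So H makes up 2.016/921.166 = 0.0022 of the mass, i.e. 0.22%.

0.22 weight percent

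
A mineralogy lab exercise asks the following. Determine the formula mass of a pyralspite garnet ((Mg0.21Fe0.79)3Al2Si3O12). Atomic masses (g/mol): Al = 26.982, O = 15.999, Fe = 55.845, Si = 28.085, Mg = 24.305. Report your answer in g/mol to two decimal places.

M = 0.63×24.305 + 2.37×55.845 + 2×26.982 + 3×28.085 + 12×15.999

477.87 g/mol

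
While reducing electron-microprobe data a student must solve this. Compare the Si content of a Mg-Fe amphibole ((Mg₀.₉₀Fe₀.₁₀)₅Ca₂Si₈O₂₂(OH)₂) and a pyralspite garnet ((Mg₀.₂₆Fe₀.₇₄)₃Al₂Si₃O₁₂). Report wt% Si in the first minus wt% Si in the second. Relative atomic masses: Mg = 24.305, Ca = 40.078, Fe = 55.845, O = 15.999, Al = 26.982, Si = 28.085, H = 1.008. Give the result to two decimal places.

M((Mg₀.₉₀Fe₀.₁₀)₅Ca₂Si₈O₂₂(OH)₂) = 828.123 g/mol, so wt% Si = 224.680/828.123 × 100 = 27.13%.
M((Mg₀.₂₆Fe₀.₇₄)₃Al₂Si₃O₁₂) = 473.141 g/mol, so wt% Si = 84.255/473.141 × 100 = 17.81%.
27.13 − 17.81 = 9.32 pp.

9.32 percentage points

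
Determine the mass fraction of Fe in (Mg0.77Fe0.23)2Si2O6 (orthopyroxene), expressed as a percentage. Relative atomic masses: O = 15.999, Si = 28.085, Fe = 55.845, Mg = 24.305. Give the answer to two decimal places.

Molar mass of (Mg0.77Fe0.23)2Si2O6: 1.54*24.305 + 0.46*55.845 + 2*28.085 + 6*15.999 = 215.282 g/mol.
Mass of Fe per formula unit: 0.46 × 55.845 = 25.689 g.
Weight fraction Fe = 25.689 / 215.282 = 0.1193.

11.93 mass %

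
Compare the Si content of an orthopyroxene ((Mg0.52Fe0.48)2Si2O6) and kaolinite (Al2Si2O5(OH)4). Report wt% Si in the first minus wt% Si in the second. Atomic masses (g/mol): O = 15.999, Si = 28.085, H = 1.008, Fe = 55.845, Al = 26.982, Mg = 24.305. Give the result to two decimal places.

Si in (Mg0.52Fe0.48)2Si2O6: molar mass 231.052 g/mol; 2×28.085 = 56.170 g → 24.31 wt%.
Si in Al2Si2O5(OH)4: molar mass 258.157 g/mol; 2×28.085 = 56.170 g → 21.76 wt%.
Difference = 24.31 − 21.76 = 2.55 percentage points.

2.55 percentage points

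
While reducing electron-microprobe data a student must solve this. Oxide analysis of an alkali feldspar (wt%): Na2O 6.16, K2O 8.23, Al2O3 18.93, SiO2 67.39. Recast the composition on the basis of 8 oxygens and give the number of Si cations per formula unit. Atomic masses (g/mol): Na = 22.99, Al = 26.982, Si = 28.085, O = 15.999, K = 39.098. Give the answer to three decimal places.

Na2O (M=61.979): mol = 0.09939; Na = 0.19878, O = 0.09939.
K2O (M=94.195): mol = 0.08737; K = 0.17474, O = 0.08737.
Al2O3 (M=101.961): mol = 0.18566; Al = 0.37132, O = 0.55698.
SiO2 (M=60.083): mol = 1.12162; Si = 1.12162, O = 2.24324.
ΣO = 2.98698; factor = 8/ΣO = 2.67829.
Si apfu = 1.12162 × 2.67829 = 3.004.

3.004 Si apfu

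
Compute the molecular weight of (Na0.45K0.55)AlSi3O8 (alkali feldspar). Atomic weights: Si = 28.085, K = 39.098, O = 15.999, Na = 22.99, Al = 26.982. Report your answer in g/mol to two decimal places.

271.08 g/mol

Na: 0.45 × 22.99 = 10.3455
K: 0.55 × 39.098 = 21.5039
Al: 1 × 26.982 = 26.9820
Si: 3 × 28.085 = 84.2550
O: 8 × 15.999 = 127.9920
Summing the contributions gives the formula mass.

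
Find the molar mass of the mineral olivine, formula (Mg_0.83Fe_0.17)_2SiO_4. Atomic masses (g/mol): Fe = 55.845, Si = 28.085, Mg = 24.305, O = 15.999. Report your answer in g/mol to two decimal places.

M = 1.66·24.305 + 0.34·55.845 + 1·28.085 + 4·15.999

151.41 g/mol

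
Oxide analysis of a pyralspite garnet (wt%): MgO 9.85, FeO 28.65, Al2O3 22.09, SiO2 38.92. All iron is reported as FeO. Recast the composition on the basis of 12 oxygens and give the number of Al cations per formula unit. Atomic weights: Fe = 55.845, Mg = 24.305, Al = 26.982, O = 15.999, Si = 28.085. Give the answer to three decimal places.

2.009 Al apfu

MgO (M=40.304): mol = 0.24439; Mg = 0.24439, O = 0.24439.
FeO (M=71.844): mol = 0.39878; Fe = 0.39878, O = 0.39878.
Al2O3 (M=101.961): mol = 0.21665; Al = 0.43330, O = 0.64995.
SiO2 (M=60.083): mol = 0.64777; Si = 0.64777, O = 1.29554.
ΣO = 2.58866; factor = 12/ΣO = 4.63560.
Al apfu = 0.43330 × 4.63560 = 2.009.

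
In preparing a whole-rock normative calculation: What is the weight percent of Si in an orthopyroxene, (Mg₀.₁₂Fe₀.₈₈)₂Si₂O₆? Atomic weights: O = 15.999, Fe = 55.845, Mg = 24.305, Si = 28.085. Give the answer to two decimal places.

21.92 wt%

Formula mass = 0.24·24.305 + 1.76·55.845 + 2·28.085 + 6·15.999 = 256.284 g/mol, of which 56.170 g is Si.
So Si makes up 56.170/256.284 = 0.2192 of the mass, i.e. 21.92%.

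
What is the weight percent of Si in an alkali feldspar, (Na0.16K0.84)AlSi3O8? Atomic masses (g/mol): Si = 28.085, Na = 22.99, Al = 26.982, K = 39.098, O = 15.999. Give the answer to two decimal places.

30.55 mass %

M((Na0.16K0.84)AlSi3O8) = 275.750 g/mol.
Si contributes 3 × 28.085 = 84.255 g per mole.
84.255/275.750 = 0.3055 → 30.55%.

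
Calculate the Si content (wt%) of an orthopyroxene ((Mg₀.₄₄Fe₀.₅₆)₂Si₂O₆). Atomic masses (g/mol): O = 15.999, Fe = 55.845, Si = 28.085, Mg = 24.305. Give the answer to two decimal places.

23.79 wt%

Formula mass = 0.88·24.305 + 1.12·55.845 + 2·28.085 + 6·15.999 = 236.099 g/mol, of which 56.170 g is Si.
So Si makes up 56.170/236.099 = 0.2379 of the mass, i.e. 23.79%.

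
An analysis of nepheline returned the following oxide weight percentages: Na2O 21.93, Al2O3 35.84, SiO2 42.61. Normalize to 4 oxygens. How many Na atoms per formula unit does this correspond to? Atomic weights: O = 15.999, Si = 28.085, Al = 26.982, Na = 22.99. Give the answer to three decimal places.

21.93 wt% Na2O ÷ 61.979 g/mol = 0.35383 mol, giving 0.70766 Na and 0.35383 O.
35.84 wt% Al2O3 ÷ 101.961 g/mol = 0.35151 mol, giving 0.70302 Al and 1.05453 O.
42.61 wt% SiO2 ÷ 60.083 g/mol = 0.70919 mol, giving 0.70919 Si and 1.41838 O.
Oxygen sums to 2.82674; scaling by 4/2.82674 = 1.41506 puts the formula on 4 O.
Na: 0.70766 × 1.41506 = 1.001 atoms per formula unit.

1.001 Na apfu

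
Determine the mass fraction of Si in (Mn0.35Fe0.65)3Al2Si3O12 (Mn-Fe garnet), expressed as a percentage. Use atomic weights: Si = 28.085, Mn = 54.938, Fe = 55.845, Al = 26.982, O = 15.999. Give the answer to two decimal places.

16.96 mass %

Formula mass = 1.05×54.938 + 1.95×55.845 + 2×26.982 + 3×28.085 + 12×15.999 = 496.790 g/mol, of which 84.255 g is Si.
So Si makes up 84.255/496.790 = 0.1696 of the mass, i.e. 16.96%.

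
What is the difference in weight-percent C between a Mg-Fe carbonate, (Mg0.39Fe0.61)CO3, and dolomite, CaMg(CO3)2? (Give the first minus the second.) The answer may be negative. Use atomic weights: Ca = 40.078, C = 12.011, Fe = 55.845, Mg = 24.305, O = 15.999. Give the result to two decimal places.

C in (Mg0.39Fe0.61)CO3: molar mass 103.552 g/mol; 1×12.011 = 12.011 g → 11.60 wt%.
C in CaMg(CO3)2: molar mass 184.399 g/mol; 2×12.011 = 24.022 g → 13.03 wt%.
Difference = 11.60 − 13.03 = -1.43 percentage points.

-1.43 percentage points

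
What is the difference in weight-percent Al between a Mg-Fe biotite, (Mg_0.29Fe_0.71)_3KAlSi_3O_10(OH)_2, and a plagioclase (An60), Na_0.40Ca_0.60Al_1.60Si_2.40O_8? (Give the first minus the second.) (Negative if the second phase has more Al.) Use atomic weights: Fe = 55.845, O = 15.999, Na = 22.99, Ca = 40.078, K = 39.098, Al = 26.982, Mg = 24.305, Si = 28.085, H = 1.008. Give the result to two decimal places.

-10.31 percentage points

First mineral: 26.982 g Al in 484.434 g formula = 5.57 wt% Al.
Second mineral: 43.171 g Al in 271.810 g formula = 15.88 wt% Al.
5.57% − 15.88% gives a difference of -10.31 percentage points.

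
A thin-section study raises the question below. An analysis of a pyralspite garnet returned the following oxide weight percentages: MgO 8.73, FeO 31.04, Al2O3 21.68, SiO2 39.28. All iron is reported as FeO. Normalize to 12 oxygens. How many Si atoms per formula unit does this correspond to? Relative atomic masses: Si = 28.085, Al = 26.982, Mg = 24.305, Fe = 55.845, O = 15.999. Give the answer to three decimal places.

8.73 wt% MgO ÷ 40.304 g/mol = 0.21660 mol, giving 0.21660 Mg and 0.21660 O.
31.04 wt% FeO ÷ 71.844 g/mol = 0.43205 mol, giving 0.43205 Fe and 0.43205 O.
21.68 wt% Al2O3 ÷ 101.961 g/mol = 0.21263 mol, giving 0.42526 Al and 0.63789 O.
39.28 wt% SiO2 ÷ 60.083 g/mol = 0.65376 mol, giving 0.65376 Si and 1.30752 O.
Oxygen sums to 2.59406; scaling by 12/2.59406 = 4.62595 puts the formula on 12 O.
Si: 0.65376 × 4.62595 = 3.024 atoms per formula unit.

3.024 Si apfu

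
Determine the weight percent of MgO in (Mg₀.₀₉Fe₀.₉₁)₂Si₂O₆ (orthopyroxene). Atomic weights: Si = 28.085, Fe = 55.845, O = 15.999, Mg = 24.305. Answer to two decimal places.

Molar mass of (Mg₀.₀₉Fe₀.₉₁)₂Si₂O₆ = 0.18·24.305 + 1.82·55.845 + 2·28.085 + 6·15.999 = 258.177 g/mol.
Each formula unit contains 0.18 Mg, equivalent to 0.18/1 = 0.1800 mol MgO.
M(MgO) = 1×24.305 + 1×15.999 = 40.304 g/mol.
Mass of MgO per formula unit = 0.1800 × 40.304 = 7.255 g.
MgO wt% = 7.255 / 258.177 × 100 = 2.81%.

2.81 wt%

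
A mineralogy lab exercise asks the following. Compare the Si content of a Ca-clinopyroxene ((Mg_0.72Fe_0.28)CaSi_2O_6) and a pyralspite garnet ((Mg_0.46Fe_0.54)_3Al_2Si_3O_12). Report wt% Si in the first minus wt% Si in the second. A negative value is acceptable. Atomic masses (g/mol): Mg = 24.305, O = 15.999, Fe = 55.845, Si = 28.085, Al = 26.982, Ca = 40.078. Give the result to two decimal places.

M((Mg_0.72Fe_0.28)CaSi_2O_6) = 225.378 g/mol, so wt% Si = 56.170/225.378 × 100 = 24.92%.
M((Mg_0.46Fe_0.54)_3Al_2Si_3O_12) = 454.217 g/mol, so wt% Si = 84.255/454.217 × 100 = 18.55%.
24.92 − 18.55 = 6.37 pp.

6.37 percentage points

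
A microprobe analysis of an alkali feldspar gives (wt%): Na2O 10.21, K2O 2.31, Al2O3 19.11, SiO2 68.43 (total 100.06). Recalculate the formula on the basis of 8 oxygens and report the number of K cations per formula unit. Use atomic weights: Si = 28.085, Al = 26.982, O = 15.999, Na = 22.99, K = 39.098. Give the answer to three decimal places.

10.21 wt% Na2O ÷ 61.979 g/mol = 0.16473 mol, giving 0.32946 Na and 0.16473 O.
2.31 wt% K2O ÷ 94.195 g/mol = 0.02452 mol, giving 0.04904 K and 0.02452 O.
19.11 wt% Al2O3 ÷ 101.961 g/mol = 0.18742 mol, giving 0.37484 Al and 0.56226 O.
68.43 wt% SiO2 ÷ 60.083 g/mol = 1.13892 mol, giving 1.13892 Si and 2.27784 O.
Oxygen sums to 3.02935; scaling by 8/3.02935 = 2.64083 puts the formula on 8 O.
K: 0.04904 × 2.64083 = 0.130 atoms per formula unit.

0.130 K apfu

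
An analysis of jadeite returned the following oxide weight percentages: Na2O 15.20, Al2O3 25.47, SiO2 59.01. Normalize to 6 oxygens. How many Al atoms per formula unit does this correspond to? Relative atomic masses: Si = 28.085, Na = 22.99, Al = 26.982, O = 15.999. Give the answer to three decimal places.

15.20 wt% Na2O ÷ 61.979 g/mol = 0.24524 mol, giving 0.49048 Na and 0.24524 O.
25.47 wt% Al2O3 ÷ 101.961 g/mol = 0.24980 mol, giving 0.49960 Al and 0.74940 O.
59.01 wt% SiO2 ÷ 60.083 g/mol = 0.98214 mol, giving 0.98214 Si and 1.96428 O.
Oxygen sums to 2.95892; scaling by 6/2.95892 = 2.02777 puts the formula on 6 O.
Al: 0.49960 × 2.02777 = 1.013 atoms per formula unit.

1.013 Al apfu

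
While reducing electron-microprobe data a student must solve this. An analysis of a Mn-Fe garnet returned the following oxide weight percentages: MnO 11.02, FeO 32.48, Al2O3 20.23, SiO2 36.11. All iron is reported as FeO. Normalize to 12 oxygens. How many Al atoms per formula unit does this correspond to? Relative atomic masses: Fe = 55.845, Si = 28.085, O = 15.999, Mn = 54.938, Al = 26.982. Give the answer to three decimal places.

MnO (M=70.937): mol = 0.15535; Mn = 0.15535, O = 0.15535.
FeO (M=71.844): mol = 0.45209; Fe = 0.45209, O = 0.45209.
Al2O3 (M=101.961): mol = 0.19841; Al = 0.39682, O = 0.59523.
SiO2 (M=60.083): mol = 0.60100; Si = 0.60100, O = 1.20200.
ΣO = 2.40467; factor = 12/ΣO = 4.99029.
Al apfu = 0.39682 × 4.99029 = 1.980.

1.980 Al apfu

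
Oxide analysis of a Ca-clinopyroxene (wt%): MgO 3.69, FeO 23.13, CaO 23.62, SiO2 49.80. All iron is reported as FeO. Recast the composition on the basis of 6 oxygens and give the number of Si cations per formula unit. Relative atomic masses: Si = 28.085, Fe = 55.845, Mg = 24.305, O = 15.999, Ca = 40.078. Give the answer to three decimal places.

MgO: 3.69/40.304 = 0.09155 mol → 0.09155 mol Mg, 0.09155 mol O.
FeO: 23.13/71.844 = 0.32195 mol → 0.32195 mol Fe, 0.32195 mol O.
CaO: 23.62/56.077 = 0.42121 mol → 0.42121 mol Ca, 0.42121 mol O.
SiO2: 49.80/60.083 = 0.82885 mol → 0.82885 mol Si, 1.65770 mol O.
Total oxygen = 2.49241 mol. Normalization factor = 6/2.49241 = 2.40731.
Si per 6 O = 0.82885 × 2.40731 = 1.995.

1.995 Si apfu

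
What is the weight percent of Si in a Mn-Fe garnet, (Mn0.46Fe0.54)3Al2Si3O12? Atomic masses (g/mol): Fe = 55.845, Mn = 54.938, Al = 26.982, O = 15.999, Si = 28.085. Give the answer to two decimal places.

16.97 mass %

M((Mn0.46Fe0.54)3Al2Si3O12) = 496.490 g/mol.
Si contributes 3 × 28.085 = 84.255 g per mole.
84.255/496.490 = 0.1697 → 16.97%.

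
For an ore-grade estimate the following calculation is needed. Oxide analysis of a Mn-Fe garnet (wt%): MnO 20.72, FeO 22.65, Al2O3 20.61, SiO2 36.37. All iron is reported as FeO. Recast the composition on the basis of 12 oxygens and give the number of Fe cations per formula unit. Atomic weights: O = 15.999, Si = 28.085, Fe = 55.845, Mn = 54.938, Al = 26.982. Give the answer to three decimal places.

MnO (M=70.937): mol = 0.29209; Mn = 0.29209, O = 0.29209.
FeO (M=71.844): mol = 0.31527; Fe = 0.31527, O = 0.31527.
Al2O3 (M=101.961): mol = 0.20214; Al = 0.40428, O = 0.60642.
SiO2 (M=60.083): mol = 0.60533; Si = 0.60533, O = 1.21066.
ΣO = 2.42444; factor = 12/ΣO = 4.94960.
Fe apfu = 0.31527 × 4.94960 = 1.560.

1.560 Fe apfu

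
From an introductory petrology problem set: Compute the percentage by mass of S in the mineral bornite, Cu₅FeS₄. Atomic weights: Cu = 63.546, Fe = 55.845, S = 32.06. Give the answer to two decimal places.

25.56 weight percent

Formula mass = 5·63.546 + 1·55.845 + 4·32.06 = 501.815 g/mol, of which 128.240 g is S.
So S makes up 128.240/501.815 = 0.2556 of the mass, i.e. 25.56%.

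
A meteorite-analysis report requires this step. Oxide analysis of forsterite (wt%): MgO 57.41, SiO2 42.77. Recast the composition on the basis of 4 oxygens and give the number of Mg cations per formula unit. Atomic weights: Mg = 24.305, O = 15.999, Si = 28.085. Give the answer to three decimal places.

MgO: 57.41/40.304 = 1.42442 mol → 1.42442 mol Mg, 1.42442 mol O.
SiO2: 42.77/60.083 = 0.71185 mol → 0.71185 mol Si, 1.42370 mol O.
Total oxygen = 2.84812 mol. Normalization factor = 4/2.84812 = 1.40444.
Mg per 4 O = 1.42442 × 1.40444 = 2.001.

2.001 Mg apfu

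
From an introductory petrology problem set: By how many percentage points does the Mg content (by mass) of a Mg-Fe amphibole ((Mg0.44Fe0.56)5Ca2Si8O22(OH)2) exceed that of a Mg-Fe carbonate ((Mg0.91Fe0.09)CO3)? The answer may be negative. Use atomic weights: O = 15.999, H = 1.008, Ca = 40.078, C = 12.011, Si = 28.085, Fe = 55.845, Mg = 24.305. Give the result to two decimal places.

-19.44 percentage points

M((Mg0.44Fe0.56)5Ca2Si8O22(OH)2) = 900.665 g/mol, so wt% Mg = 53.471/900.665 × 100 = 5.94%.
M((Mg0.91Fe0.09)CO3) = 87.152 g/mol, so wt% Mg = 22.118/87.152 × 100 = 25.38%.
5.94 − 25.38 = -19.44 pp.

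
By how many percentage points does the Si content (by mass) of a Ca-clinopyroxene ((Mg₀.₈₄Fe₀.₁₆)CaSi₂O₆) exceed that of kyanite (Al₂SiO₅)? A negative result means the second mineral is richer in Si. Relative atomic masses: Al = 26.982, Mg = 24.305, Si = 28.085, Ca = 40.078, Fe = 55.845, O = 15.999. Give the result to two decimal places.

First mineral: 56.170 g Si in 221.593 g formula = 25.35 wt% Si.
Second mineral: 28.085 g Si in 162.044 g formula = 17.33 wt% Si.
25.35% − 17.33% gives a difference of 8.02 percentage points.

8.02 percentage points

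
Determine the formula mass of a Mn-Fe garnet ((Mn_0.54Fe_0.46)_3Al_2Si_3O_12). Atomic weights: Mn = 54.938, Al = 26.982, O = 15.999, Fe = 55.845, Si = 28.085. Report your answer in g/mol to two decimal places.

Mn: 1.62 × 54.938 = 88.9996
Fe: 1.38 × 55.845 = 77.0661
Al: 2 × 26.982 = 53.9640
Si: 3 × 28.085 = 84.2550
O: 12 × 15.999 = 191.9880
Summing the contributions gives the formula mass.

496.27 g/mol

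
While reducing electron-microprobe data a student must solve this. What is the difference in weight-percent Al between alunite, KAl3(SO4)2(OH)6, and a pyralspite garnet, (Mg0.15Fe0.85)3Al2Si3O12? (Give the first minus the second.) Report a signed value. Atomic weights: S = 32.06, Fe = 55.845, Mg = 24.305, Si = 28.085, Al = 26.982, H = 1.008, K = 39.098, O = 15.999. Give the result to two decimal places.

M(KAl3(SO4)2(OH)6) = 414.198 g/mol, so wt% Al = 80.946/414.198 × 100 = 19.54%.
M((Mg0.15Fe0.85)3Al2Si3O12) = 483.549 g/mol, so wt% Al = 53.964/483.549 × 100 = 11.16%.
19.54 − 11.16 = 8.38 pp.

8.38 percentage points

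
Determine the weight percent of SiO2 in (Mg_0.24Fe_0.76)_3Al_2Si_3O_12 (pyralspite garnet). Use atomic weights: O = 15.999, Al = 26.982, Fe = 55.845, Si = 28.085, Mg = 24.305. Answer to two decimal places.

Molar mass of (Mg_0.24Fe_0.76)_3Al_2Si_3O_12 = 0.72*24.305 + 2.28*55.845 + 2*26.982 + 3*28.085 + 12*15.999 = 475.033 g/mol.
Each formula unit contains 3 Si, equivalent to 3/1 = 3.0000 mol SiO2.
M(SiO2) = 1×28.085 + 2×15.999 = 60.083 g/mol.
Mass of SiO2 per formula unit = 3.0000 × 60.083 = 180.249 g.
SiO2 wt% = 180.249 / 475.033 × 100 = 37.94%.

37.94 wt%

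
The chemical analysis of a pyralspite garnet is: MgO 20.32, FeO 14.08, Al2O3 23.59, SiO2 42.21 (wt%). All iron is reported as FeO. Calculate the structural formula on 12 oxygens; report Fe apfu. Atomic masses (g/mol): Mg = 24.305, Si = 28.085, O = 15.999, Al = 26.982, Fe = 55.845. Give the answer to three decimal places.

20.32 wt% MgO ÷ 40.304 g/mol = 0.50417 mol, giving 0.50417 Mg and 0.50417 O.
14.08 wt% FeO ÷ 71.844 g/mol = 0.19598 mol, giving 0.19598 Fe and 0.19598 O.
23.59 wt% Al2O3 ÷ 101.961 g/mol = 0.23136 mol, giving 0.46272 Al and 0.69408 O.
42.21 wt% SiO2 ÷ 60.083 g/mol = 0.70253 mol, giving 0.70253 Si and 1.40506 O.
Oxygen sums to 2.79929; scaling by 12/2.79929 = 4.28680 puts the formula on 12 O.
Fe: 0.19598 × 4.28680 = 0.840 atoms per formula unit.

0.840 Fe apfu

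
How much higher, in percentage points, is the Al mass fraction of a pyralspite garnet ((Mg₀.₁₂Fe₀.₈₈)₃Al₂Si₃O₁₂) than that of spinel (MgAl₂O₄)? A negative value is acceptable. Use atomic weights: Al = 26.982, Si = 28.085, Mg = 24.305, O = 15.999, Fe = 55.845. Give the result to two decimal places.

-26.84 percentage points

Al in (Mg₀.₁₂Fe₀.₈₈)₃Al₂Si₃O₁₂: molar mass 486.388 g/mol; 2×26.982 = 53.964 g → 11.09 wt%.
Al in MgAl₂O₄: molar mass 142.265 g/mol; 2×26.982 = 53.964 g → 37.93 wt%.
Difference = 11.09 − 37.93 = -26.84 percentage points.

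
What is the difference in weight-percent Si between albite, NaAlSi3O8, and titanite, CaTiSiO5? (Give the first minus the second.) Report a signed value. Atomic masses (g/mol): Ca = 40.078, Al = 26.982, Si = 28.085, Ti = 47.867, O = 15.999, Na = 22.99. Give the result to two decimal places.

17.80 percentage points

Si in NaAlSi3O8: molar mass 262.219 g/mol; 3×28.085 = 84.255 g → 32.13 wt%.
Si in CaTiSiO5: molar mass 196.025 g/mol; 1×28.085 = 28.085 g → 14.33 wt%.
Difference = 32.13 − 14.33 = 17.80 percentage points.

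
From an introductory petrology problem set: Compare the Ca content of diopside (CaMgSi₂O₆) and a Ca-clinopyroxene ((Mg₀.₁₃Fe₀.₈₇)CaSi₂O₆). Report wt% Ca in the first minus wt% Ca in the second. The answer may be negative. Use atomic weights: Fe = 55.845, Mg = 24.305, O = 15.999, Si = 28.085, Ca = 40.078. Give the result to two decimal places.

2.08 percentage points

Ca in CaMgSi₂O₆: molar mass 216.547 g/mol; 1×40.078 = 40.078 g → 18.51 wt%.
Ca in (Mg₀.₁₃Fe₀.₈₇)CaSi₂O₆: molar mass 243.987 g/mol; 1×40.078 = 40.078 g → 16.43 wt%.
Difference = 18.51 − 16.43 = 2.08 percentage points.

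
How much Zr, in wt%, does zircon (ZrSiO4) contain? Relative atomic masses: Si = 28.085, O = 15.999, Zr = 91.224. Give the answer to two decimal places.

Molar mass of ZrSiO4: 1·91.224 + 1·28.085 + 4·15.999 = 183.305 g/mol.
Mass of Zr per formula unit: 1 × 91.224 = 91.224 g.
Weight fraction Zr = 91.224 / 183.305 = 0.4977.

49.77 wt%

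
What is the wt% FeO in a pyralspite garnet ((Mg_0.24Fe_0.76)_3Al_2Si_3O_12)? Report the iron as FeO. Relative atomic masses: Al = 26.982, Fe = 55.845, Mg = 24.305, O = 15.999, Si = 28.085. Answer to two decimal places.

Molar mass of (Mg_0.24Fe_0.76)_3Al_2Si_3O_12 = 0.72·24.305 + 2.28·55.845 + 2·26.982 + 3·28.085 + 12·15.999 = 475.033 g/mol.
Each formula unit contains 2.28 Fe, equivalent to 2.28/1 = 2.2800 mol FeO.
M(FeO) = 1×55.845 + 1×15.999 = 71.844 g/mol.
Mass of FeO per formula unit = 2.2800 × 71.844 = 163.804 g.
FeO wt% = 163.804 / 475.033 × 100 = 34.48%.

34.48 wt%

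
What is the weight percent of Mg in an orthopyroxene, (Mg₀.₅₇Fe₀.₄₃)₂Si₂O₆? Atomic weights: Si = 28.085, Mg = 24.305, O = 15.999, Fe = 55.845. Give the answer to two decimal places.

12.16 mass %

M((Mg₀.₅₇Fe₀.₄₃)₂Si₂O₆) = 227.898 g/mol.
Mg contributes 1.14 × 24.305 = 27.708 g per mole.
27.708/227.898 = 0.1216 → 12.16%.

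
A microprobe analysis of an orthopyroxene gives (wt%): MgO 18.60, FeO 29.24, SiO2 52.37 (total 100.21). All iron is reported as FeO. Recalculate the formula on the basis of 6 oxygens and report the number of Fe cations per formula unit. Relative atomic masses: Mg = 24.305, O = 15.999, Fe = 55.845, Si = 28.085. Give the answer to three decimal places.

18.60 wt% MgO ÷ 40.304 g/mol = 0.46149 mol, giving 0.46149 Mg and 0.46149 O.
29.24 wt% FeO ÷ 71.844 g/mol = 0.40699 mol, giving 0.40699 Fe and 0.40699 O.
52.37 wt% SiO2 ÷ 60.083 g/mol = 0.87163 mol, giving 0.87163 Si and 1.74326 O.
Oxygen sums to 2.61174; scaling by 6/2.61174 = 2.29732 puts the formula on 6 O.
Fe: 0.40699 × 2.29732 = 0.935 atoms per formula unit.

0.935 Fe apfu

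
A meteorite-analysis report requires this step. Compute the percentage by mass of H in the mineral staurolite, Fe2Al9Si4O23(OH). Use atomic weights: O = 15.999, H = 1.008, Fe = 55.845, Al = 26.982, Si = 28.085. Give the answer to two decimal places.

Molar mass of Fe2Al9Si4O23(OH): 2×55.845 + 9×26.982 + 4×28.085 + 24×15.999 + 1×1.008 = 851.852 g/mol.
Mass of H per formula unit: 1 × 1.008 = 1.008 g.
Weight fraction H = 1.008 / 851.852 = 0.0012.

0.12 weight percent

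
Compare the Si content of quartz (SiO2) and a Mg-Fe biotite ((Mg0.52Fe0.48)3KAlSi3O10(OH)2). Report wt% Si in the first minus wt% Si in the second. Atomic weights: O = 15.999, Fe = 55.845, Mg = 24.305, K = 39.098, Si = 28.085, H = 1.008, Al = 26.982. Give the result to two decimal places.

M(SiO2) = 60.083 g/mol, so wt% Si = 28.085/60.083 × 100 = 46.74%.
M((Mg0.52Fe0.48)3KAlSi3O10(OH)2) = 462.672 g/mol, so wt% Si = 84.255/462.672 × 100 = 18.21%.
46.74 − 18.21 = 28.53 pp.

28.53 percentage points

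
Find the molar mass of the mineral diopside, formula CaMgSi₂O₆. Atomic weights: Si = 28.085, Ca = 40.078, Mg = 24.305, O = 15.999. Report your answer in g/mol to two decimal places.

Ca: 1 × 40.078 = 40.0780
Mg: 1 × 24.305 = 24.3050
Si: 2 × 28.085 = 56.1700
O: 6 × 15.999 = 95.9940
Summing the contributions gives the formula mass.

216.55 g/mol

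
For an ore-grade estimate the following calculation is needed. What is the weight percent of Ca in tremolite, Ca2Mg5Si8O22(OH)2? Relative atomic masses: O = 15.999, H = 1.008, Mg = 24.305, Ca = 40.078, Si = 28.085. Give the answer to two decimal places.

Formula mass = 2*40.078 + 5*24.305 + 8*28.085 + 24*15.999 + 2*1.008 = 812.353 g/mol, of which 80.156 g is Ca.
So Ca makes up 80.156/812.353 = 0.0987 of the mass, i.e. 9.87%.

9.87 mass %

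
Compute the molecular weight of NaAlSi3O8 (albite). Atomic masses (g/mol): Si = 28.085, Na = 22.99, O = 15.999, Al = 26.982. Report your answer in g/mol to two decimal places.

262.22 g/mol

Na: 1 × 22.99 = 22.9900
Al: 1 × 26.982 = 26.9820
Si: 3 × 28.085 = 84.2550
O: 8 × 15.999 = 127.9920
Summing the contributions gives the formula mass.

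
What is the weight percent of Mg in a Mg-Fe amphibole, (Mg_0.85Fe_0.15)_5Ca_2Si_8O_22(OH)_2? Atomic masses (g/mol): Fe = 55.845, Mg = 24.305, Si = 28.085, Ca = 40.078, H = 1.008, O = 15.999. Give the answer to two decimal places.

Molar mass of (Mg_0.85Fe_0.15)_5Ca_2Si_8O_22(OH)_2: 4.25·24.305 + 0.75·55.845 + 2·40.078 + 8·28.085 + 24·15.999 + 2·1.008 = 836.008 g/mol.
Mass of Mg per formula unit: 4.25 × 24.305 = 103.296 g.
Weight fraction Mg = 103.296 / 836.008 = 0.1236.

12.36 mass %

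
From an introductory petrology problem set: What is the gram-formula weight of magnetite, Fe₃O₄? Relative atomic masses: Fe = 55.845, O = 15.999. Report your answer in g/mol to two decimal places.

M = 3·55.845 + 4·15.999

231.53 g/mol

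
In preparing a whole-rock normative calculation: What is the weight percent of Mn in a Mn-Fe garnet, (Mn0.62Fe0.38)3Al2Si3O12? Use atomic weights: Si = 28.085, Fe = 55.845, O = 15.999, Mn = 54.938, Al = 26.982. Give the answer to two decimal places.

M((Mn0.62Fe0.38)3Al2Si3O12) = 496.055 g/mol.
Mn contributes 1.86 × 54.938 = 102.185 g per mole.
102.185/496.055 = 0.2060 → 20.60%.

20.60 wt%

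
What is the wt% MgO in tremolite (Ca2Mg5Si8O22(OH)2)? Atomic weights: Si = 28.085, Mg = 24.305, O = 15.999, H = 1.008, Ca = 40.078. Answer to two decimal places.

M(Ca2Mg5Si8O22(OH)2) = 812.353 g/mol; M(MgO) = 40.304 g/mol.
Moles MgO per formula unit = 5 Mg ÷ 1 = 5.0000.
MgO fraction = (5.0000 × 40.304) / 812.353 = 201.520/812.353 = 0.2481.

24.81 wt%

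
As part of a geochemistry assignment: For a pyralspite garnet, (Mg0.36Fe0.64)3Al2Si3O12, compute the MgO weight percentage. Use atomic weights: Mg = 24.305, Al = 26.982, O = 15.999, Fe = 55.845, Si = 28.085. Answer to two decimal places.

9.39 wt%

M((Mg0.36Fe0.64)3Al2Si3O12) = 463.679 g/mol; M(MgO) = 40.304 g/mol.
Moles MgO per formula unit = 1.08 Mg ÷ 1 = 1.0800.
MgO fraction = (1.0800 × 40.304) / 463.679 = 43.528/463.679 = 0.0939.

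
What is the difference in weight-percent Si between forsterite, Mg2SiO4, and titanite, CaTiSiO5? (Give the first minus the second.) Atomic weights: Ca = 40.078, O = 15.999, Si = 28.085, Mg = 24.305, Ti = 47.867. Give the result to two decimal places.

5.63 percentage points

Si in Mg2SiO4: molar mass 140.691 g/mol; 1×28.085 = 28.085 g → 19.96 wt%.
Si in CaTiSiO5: molar mass 196.025 g/mol; 1×28.085 = 28.085 g → 14.33 wt%.
Difference = 19.96 − 14.33 = 5.63 percentage points.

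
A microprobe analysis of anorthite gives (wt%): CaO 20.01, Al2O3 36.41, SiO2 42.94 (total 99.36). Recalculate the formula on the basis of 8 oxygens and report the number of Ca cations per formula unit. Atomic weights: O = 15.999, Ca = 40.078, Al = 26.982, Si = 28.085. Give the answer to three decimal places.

0.999 Ca apfu

CaO: 20.01/56.077 = 0.35683 mol → 0.35683 mol Ca, 0.35683 mol O.
Al2O3: 36.41/101.961 = 0.35710 mol → 0.71420 mol Al, 1.07130 mol O.
SiO2: 42.94/60.083 = 0.71468 mol → 0.71468 mol Si, 1.42936 mol O.
Total oxygen = 2.85749 mol. Normalization factor = 8/2.85749 = 2.79966.
Ca per 8 O = 0.35683 × 2.79966 = 0.999.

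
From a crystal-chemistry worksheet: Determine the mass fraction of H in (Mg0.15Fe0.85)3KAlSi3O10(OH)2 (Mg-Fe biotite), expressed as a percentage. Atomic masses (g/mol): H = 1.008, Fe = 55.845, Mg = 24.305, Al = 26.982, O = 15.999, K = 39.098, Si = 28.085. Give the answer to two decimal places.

0.41 wt%

Molar mass of (Mg0.15Fe0.85)3KAlSi3O10(OH)2: 0.45·24.305 + 2.55·55.845 + 1·39.098 + 1·26.982 + 3·28.085 + 12·15.999 + 2·1.008 = 497.681 g/mol.
Mass of H per formula unit: 2 × 1.008 = 2.016 g.
Weight fraction H = 2.016 / 497.681 = 0.0041.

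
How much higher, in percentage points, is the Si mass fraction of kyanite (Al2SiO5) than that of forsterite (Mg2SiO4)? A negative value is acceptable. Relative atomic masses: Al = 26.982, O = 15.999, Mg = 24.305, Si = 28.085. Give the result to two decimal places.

-2.63 percentage points

M(Al2SiO5) = 162.044 g/mol, so wt% Si = 28.085/162.044 × 100 = 17.33%.
M(Mg2SiO4) = 140.691 g/mol, so wt% Si = 28.085/140.691 × 100 = 19.96%.
17.33 − 19.96 = -2.63 pp.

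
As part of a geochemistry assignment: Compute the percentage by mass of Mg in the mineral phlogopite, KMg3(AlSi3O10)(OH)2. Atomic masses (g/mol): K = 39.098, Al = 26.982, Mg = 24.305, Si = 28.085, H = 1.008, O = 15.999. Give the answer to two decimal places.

Molar mass of KMg3(AlSi3O10)(OH)2: 1·39.098 + 3·24.305 + 1·26.982 + 3·28.085 + 12·15.999 + 2·1.008 = 417.254 g/mol.
Mass of Mg per formula unit: 3 × 24.305 = 72.915 g.
Weight fraction Mg = 72.915 / 417.254 = 0.1747.

17.47 wt%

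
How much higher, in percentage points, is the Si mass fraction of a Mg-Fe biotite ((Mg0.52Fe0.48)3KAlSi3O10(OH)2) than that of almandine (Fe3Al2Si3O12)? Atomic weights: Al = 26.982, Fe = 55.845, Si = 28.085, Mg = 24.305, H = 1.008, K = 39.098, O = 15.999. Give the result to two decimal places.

First mineral: 84.255 g Si in 462.672 g formula = 18.21 wt% Si.
Second mineral: 84.255 g Si in 497.742 g formula = 16.93 wt% Si.
18.21% − 16.93% gives a difference of 1.28 percentage points.

1.28 percentage points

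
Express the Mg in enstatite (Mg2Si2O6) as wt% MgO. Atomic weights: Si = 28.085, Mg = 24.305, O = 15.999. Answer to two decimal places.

Molar mass of Mg2Si2O6 = 2×24.305 + 2×28.085 + 6×15.999 = 200.774 g/mol.
Each formula unit contains 2 Mg, equivalent to 2/1 = 2.0000 mol MgO.
M(MgO) = 1×24.305 + 1×15.999 = 40.304 g/mol.
Mass of MgO per formula unit = 2.0000 × 40.304 = 80.608 g.
MgO wt% = 80.608 / 200.774 × 100 = 40.15%.

40.15 wt%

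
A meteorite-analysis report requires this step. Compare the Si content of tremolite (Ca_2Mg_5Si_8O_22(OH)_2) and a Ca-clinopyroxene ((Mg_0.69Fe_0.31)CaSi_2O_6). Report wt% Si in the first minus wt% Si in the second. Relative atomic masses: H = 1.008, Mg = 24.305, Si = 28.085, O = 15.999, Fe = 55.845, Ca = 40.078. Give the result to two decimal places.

M(Ca_2Mg_5Si_8O_22(OH)_2) = 812.353 g/mol, so wt% Si = 224.680/812.353 × 100 = 27.66%.
M((Mg_0.69Fe_0.31)CaSi_2O_6) = 226.324 g/mol, so wt% Si = 56.170/226.324 × 100 = 24.82%.
27.66 − 24.82 = 2.84 pp.

2.84 percentage points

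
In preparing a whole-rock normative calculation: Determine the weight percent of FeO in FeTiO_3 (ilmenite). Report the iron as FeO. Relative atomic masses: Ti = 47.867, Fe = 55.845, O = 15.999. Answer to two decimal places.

Molar mass of FeTiO_3 = 1·55.845 + 1·47.867 + 3·15.999 = 151.709 g/mol.
Each formula unit contains 1 Fe, equivalent to 1/1 = 1.0000 mol FeO.
M(FeO) = 1×55.845 + 1×15.999 = 71.844 g/mol.
Mass of FeO per formula unit = 1.0000 × 71.844 = 71.844 g.
FeO wt% = 71.844 / 151.709 × 100 = 47.36%.

47.36 wt%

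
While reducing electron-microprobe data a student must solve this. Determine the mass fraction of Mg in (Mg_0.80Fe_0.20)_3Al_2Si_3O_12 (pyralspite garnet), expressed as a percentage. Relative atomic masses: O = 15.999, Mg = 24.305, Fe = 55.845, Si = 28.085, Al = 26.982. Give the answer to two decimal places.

Formula mass = 2.40·24.305 + 0.60·55.845 + 2·26.982 + 3·28.085 + 12·15.999 = 422.046 g/mol, of which 58.332 g is Mg.
So Mg makes up 58.332/422.046 = 0.1382 of the mass, i.e. 13.82%.

13.82 mass %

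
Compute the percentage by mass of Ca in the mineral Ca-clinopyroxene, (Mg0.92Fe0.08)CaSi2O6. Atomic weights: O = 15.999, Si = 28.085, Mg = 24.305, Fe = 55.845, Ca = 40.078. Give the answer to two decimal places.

18.29 mass %

Formula mass = 0.92×24.305 + 0.08×55.845 + 1×40.078 + 2×28.085 + 6×15.999 = 219.070 g/mol, of which 40.078 g is Ca.
So Ca makes up 40.078/219.070 = 0.1829 of the mass, i.e. 18.29%.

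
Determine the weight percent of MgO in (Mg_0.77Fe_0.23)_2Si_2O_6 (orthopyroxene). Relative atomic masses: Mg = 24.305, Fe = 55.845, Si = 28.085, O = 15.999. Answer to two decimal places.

28.83 wt%

Molar mass of (Mg_0.77Fe_0.23)_2Si_2O_6 = 1.54*24.305 + 0.46*55.845 + 2*28.085 + 6*15.999 = 215.282 g/mol.
Each formula unit contains 1.54 Mg, equivalent to 1.54/1 = 1.5400 mol MgO.
M(MgO) = 1×24.305 + 1×15.999 = 40.304 g/mol.
Mass of MgO per formula unit = 1.5400 × 40.304 = 62.068 g.
MgO wt% = 62.068 / 215.282 × 100 = 28.83%.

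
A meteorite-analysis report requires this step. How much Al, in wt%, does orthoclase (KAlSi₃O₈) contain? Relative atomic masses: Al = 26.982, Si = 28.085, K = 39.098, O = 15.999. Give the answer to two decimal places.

Molar mass of KAlSi₃O₈: 1×39.098 + 1×26.982 + 3×28.085 + 8×15.999 = 278.327 g/mol.
Mass of Al per formula unit: 1 × 26.982 = 26.982 g.
Weight fraction Al = 26.982 / 278.327 = 0.0969.

9.69 wt%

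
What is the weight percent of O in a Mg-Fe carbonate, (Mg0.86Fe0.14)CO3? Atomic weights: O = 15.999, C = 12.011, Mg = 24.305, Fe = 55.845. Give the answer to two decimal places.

Molar mass of (Mg0.86Fe0.14)CO3: 0.86·24.305 + 0.14·55.845 + 1·12.011 + 3·15.999 = 88.729 g/mol.
Mass of O per formula unit: 3 × 15.999 = 47.997 g.
Weight fraction O = 47.997 / 88.729 = 0.5409.

54.09 mass %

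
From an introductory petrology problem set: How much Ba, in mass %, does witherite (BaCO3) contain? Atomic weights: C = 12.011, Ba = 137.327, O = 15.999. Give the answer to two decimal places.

Molar mass of BaCO3: 1×137.327 + 1×12.011 + 3×15.999 = 197.335 g/mol.
Mass of Ba per formula unit: 1 × 137.327 = 137.327 g.
Weight fraction Ba = 137.327 / 197.335 = 0.6959.

69.59 mass %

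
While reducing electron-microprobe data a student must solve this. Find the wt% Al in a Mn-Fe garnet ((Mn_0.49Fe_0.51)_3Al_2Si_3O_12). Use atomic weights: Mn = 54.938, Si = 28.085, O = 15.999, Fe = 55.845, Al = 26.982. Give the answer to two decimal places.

M((Mn_0.49Fe_0.51)_3Al_2Si_3O_12) = 496.409 g/mol.
Al contributes 2 × 26.982 = 53.964 g per mole.
53.964/496.409 = 0.1087 → 10.87%.

10.87 weight percent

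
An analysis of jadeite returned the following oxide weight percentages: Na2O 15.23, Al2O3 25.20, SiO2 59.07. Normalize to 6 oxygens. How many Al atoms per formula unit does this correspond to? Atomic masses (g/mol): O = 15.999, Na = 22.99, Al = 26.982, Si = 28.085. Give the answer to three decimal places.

1.004 Al apfu

Na2O: 15.23/61.979 = 0.24573 mol → 0.49146 mol Na, 0.24573 mol O.
Al2O3: 25.20/101.961 = 0.24715 mol → 0.49430 mol Al, 0.74145 mol O.
SiO2: 59.07/60.083 = 0.98314 mol → 0.98314 mol Si, 1.96628 mol O.
Total oxygen = 2.95346 mol. Normalization factor = 6/2.95346 = 2.03152.
Al per 6 O = 0.49430 × 2.03152 = 1.004.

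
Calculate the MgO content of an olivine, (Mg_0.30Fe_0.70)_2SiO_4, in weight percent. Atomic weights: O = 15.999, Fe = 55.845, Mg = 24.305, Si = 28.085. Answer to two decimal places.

M((Mg_0.30Fe_0.70)_2SiO_4) = 184.847 g/mol; M(MgO) = 40.304 g/mol.
Moles MgO per formula unit = 0.60 Mg ÷ 1 = 0.6000.
MgO fraction = (0.6000 × 40.304) / 184.847 = 24.182/184.847 = 0.1308.

13.08 wt%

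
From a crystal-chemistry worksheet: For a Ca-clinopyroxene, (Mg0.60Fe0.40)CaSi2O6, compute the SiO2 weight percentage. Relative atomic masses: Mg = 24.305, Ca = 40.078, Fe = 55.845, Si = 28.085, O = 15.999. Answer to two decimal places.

Molar mass of (Mg0.60Fe0.40)CaSi2O6 = 0.60·24.305 + 0.40·55.845 + 1·40.078 + 2·28.085 + 6·15.999 = 229.163 g/mol.
Each formula unit contains 2 Si, equivalent to 2/1 = 2.0000 mol SiO2.
M(SiO2) = 1×28.085 + 2×15.999 = 60.083 g/mol.
Mass of SiO2 per formula unit = 2.0000 × 60.083 = 120.166 g.
SiO2 wt% = 120.166 / 229.163 × 100 = 52.44%.

52.44 wt%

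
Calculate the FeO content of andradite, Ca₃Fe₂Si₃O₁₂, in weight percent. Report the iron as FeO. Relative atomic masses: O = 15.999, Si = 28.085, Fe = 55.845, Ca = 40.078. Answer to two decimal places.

Molar mass of Ca₃Fe₂Si₃O₁₂ = 3*40.078 + 2*55.845 + 3*28.085 + 12*15.999 = 508.167 g/mol.
Each formula unit contains 2 Fe, equivalent to 2/1 = 2.0000 mol FeO.
M(FeO) = 1×55.845 + 1×15.999 = 71.844 g/mol.
Mass of FeO per formula unit = 2.0000 × 71.844 = 143.688 g.
FeO wt% = 143.688 / 508.167 × 100 = 28.28%.

28.28 wt%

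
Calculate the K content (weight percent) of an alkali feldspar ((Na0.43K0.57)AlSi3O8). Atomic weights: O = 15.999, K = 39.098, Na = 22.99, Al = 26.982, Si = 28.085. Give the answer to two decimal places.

Molar mass of (Na0.43K0.57)AlSi3O8: 0.43×22.99 + 0.57×39.098 + 1×26.982 + 3×28.085 + 8×15.999 = 271.401 g/mol.
Mass of K per formula unit: 0.57 × 39.098 = 22.286 g.
Weight fraction K = 22.286 / 271.401 = 0.0821.

8.21 weight percent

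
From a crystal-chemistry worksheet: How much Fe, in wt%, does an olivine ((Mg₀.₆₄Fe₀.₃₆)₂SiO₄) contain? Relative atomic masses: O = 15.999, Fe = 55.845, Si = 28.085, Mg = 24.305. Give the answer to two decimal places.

24.61 wt%

Formula mass = 1.28·24.305 + 0.72·55.845 + 1·28.085 + 4·15.999 = 163.400 g/mol, of which 40.208 g is Fe.
So Fe makes up 40.208/163.400 = 0.2461 of the mass, i.e. 24.61%.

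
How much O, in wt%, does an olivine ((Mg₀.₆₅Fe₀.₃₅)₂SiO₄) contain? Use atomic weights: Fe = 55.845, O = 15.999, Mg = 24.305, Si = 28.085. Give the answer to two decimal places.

39.32 wt%

Molar mass of (Mg₀.₆₅Fe₀.₃₅)₂SiO₄: 1.30*24.305 + 0.70*55.845 + 1*28.085 + 4*15.999 = 162.769 g/mol.
Mass of O per formula unit: 4 × 15.999 = 63.996 g.
Weight fraction O = 63.996 / 162.769 = 0.3932.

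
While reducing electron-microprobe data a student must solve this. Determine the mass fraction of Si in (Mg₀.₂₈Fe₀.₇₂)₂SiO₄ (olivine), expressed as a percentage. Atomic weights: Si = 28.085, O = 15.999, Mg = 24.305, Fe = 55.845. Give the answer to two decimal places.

15.09 wt%

M((Mg₀.₂₈Fe₀.₇₂)₂SiO₄) = 186.109 g/mol.
Si contributes 1 × 28.085 = 28.085 g per mole.
28.085/186.109 = 0.1509 → 15.09%.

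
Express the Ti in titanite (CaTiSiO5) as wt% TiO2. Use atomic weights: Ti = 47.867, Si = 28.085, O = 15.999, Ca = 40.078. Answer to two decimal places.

40.74 wt%

Formula mass = 196.025 g/mol.
1 Ti → 1.0000 mol TiO2 per formula unit; M(TiO2) = 79.865, so TiO2 mass = 79.865 g.
79.865/196.025 × 100 = 40.74 wt%.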